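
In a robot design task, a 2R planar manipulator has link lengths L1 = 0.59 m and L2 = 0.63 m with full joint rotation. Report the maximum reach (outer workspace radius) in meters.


r_max = L1 + L2 = 0.59 + 0.63 = 1.2200

1.2200 m


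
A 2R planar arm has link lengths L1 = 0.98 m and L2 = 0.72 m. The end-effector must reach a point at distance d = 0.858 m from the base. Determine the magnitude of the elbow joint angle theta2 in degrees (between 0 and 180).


cos(th2) = (d^2 - L1^2 - L2^2)/(2*L1*L2) = (0.858^2 - 0.98^2 - 0.72^2)/(2*0.98*0.72) = -0.52624433
th2 = acos(-0.52624433) = 121.7520 deg

121.7520 degrees


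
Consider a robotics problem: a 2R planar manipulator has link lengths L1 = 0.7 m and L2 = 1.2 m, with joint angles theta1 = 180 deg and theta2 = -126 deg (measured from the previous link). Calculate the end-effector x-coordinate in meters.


x = L1*cos(th1) + L2*cos(th1+th2) = 0.7*cos(180 deg) + 1.2*cos(54 deg) = 0.0053

0.0053 m


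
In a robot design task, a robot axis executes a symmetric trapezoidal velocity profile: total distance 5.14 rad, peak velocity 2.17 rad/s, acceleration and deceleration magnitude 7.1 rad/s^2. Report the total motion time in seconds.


t_acc = v/a = 2.17/7.1 = 0.305634 s
d_acc = v^2/(2a) = 0.331613 rad (each ramp)
d_cruise = 5.14 - 2*0.331613 = 4.476774 rad
t_cruise = 4.476774/2.17 = 2.063029 s
t_total = 2*0.305634 + 2.063029 = 2.6743

2.6743 s


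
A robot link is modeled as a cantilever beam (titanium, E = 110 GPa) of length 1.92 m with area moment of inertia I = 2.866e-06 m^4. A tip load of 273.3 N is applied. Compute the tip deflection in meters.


delta = F*L^3/(3*E*I) = 273.3*1.92^3/(3*1.100e+11*2.866e-06)
      = 1934.3867904/945780 = 0.0020

0.0020 m


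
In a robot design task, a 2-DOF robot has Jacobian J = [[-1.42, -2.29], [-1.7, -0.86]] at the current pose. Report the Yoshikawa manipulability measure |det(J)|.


det(J) = -1.42*-0.86 - (-2.29)*(-1.7) = -2.6718
|det(J)| = 2.6718

2.6718


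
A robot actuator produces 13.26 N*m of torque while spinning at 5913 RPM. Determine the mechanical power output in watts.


omega = 5913 * 2*pi/60 = 619.207912 rad/s
P = tau * omega = 13.26 * 619.207912 = 8210.6969

8210.6969 W


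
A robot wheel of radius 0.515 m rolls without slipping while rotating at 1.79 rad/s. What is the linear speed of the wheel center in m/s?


v = omega * r = 1.79 * 0.515 = 0.9219

0.9219 m/s


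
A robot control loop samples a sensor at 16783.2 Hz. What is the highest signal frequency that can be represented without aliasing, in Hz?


f_max = f_s/2 = 16783.2/2 = 8391.6000

8391.6000 Hz


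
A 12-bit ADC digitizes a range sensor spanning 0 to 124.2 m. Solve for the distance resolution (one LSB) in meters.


res = range / 2^n = 124.2/2^12 = 124.2/4096 = 0.0303

0.0303 m


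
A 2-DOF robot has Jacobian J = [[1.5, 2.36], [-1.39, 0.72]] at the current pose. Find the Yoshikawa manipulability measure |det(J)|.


det(J) = 1.5*0.72 - (2.36)*(-1.39) = 4.3604
|det(J)| = 4.3604

4.3604


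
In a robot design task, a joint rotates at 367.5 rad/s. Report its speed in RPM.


RPM = 367.5 * 60/(2*pi) = 3509.3665

3509.3665 RPM


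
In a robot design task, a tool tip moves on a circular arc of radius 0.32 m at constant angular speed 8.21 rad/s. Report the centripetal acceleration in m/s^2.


a_c = omega^2 * r = 8.21^2 * 0.32 = 21.5693

21.5693 m/s^2


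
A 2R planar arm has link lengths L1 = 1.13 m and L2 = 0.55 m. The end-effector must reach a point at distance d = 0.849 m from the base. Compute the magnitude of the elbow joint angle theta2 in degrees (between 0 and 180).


cos(th2) = (d^2 - L1^2 - L2^2)/(2*L1*L2) = (0.849^2 - 1.13^2 - 0.55^2)/(2*1.13*0.55) = -0.69074739
th2 = acos(-0.69074739) = 133.6893 deg

133.6893 degrees


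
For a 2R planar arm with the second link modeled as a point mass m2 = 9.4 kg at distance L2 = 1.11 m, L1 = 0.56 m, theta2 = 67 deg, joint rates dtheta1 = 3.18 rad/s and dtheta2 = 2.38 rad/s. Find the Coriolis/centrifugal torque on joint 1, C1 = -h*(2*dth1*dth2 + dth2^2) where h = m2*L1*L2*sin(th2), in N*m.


h = m2*L1*L2*sin(th2) = 9.4*0.56*1.11*sin(67 deg) = 5.378547
C1 = -h*(2*3.18*2.38 + 2.38^2) = -5.378547*20.8012 = -111.8802

-111.8802 N*m


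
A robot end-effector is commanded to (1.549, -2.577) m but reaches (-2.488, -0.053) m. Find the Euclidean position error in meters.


dx = -2.488 - (1.549) = -4.0370, dy = -0.053 - (-2.577) = 2.5240
err = sqrt(16.297369 + 6.370576) = 4.7611

4.7611 m


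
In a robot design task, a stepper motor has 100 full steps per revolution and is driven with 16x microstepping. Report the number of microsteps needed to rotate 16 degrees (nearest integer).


step_size = 360/(100*16) = 360/1600 = 0.225000 deg
n = 16/(360/1600) = 16*1600/360 = 71.1111 -> 71

71 steps


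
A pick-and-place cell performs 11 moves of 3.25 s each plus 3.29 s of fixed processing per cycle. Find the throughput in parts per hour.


T_cycle = 11*3.25 + 3.29 = 39.0400 s
rate = 3600/T = 92.2131

92.2131 parts/hour


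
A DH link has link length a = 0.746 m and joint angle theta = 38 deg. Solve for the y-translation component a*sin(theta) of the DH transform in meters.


a*sin(theta) = 0.746*sin(38 deg) = 0.4593

0.4593 m


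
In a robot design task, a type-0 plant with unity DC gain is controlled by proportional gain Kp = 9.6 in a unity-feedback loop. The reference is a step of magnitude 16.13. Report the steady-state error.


e_ss = R/(1 + Kp) = 16.13/(1 + 9.6) = 16.13/10.6000 = 1.5217

1.5217


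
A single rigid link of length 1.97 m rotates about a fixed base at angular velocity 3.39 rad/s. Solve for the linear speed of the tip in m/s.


v = L*omega = 1.97 * 3.39 = 6.6783

6.6783 m/s


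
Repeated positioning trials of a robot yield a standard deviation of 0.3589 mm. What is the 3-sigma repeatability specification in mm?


repeatability = 3*sigma = 3*0.3589 = 1.0767

1.0767 mm


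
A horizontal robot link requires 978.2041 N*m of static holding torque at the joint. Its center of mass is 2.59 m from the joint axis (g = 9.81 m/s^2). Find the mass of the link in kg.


m = tau / (g*L) = 978.2041 / (9.81 * 2.59) = 38.5000

38.5000 kg


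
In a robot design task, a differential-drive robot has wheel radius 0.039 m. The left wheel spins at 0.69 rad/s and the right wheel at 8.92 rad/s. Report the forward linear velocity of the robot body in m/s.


v = r*(wR + wL)/2 = 0.039*(8.92 + 0.69)/2 = 0.1874

0.1874 m/s


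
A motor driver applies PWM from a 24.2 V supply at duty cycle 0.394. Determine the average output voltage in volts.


V_avg = V_supply * D = 24.2*0.394 = 9.5348

9.5348 V


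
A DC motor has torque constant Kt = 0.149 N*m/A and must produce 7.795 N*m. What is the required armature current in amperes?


I = tau / Kt = 7.795/0.149 = 52.3154

52.3154 A


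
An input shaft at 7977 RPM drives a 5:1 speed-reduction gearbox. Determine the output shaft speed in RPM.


omega_out = omega_in / N = 7977 / 5 = 1595.4000

1595.4000 RPM


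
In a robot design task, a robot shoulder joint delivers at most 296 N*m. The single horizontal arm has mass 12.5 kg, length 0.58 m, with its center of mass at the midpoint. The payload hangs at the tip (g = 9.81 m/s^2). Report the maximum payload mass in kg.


tau_arm = m_arm*g*(L/2) = 12.5*9.81*0.58/2 = 35.5612 N*m
tau_payload = tau_max - tau_arm = 296 - 35.5612 = 260.4388
m_payload = tau_payload / (g*L) = 260.4388 / (9.81*0.58) = 45.7729

45.7729 kg


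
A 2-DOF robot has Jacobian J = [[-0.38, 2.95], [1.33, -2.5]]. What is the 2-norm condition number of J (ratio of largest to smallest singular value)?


JJ^T eigenvalues: trace(JJ^T) = 16.8658, det(JJ^T) = det(J)^2 = 8.84170225
s_max^2 = (16.8658 + sqrt(249.08840064))/2 = 16.32416734
s_min^2 = (16.8658 - sqrt(249.08840064))/2 = 0.54163266
kappa = s_max/s_min = sqrt(16.32416734/0.54163266) = 5.4899

5.4899


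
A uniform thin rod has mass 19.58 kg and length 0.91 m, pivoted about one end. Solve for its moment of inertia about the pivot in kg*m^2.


I = (1/3)*m*L^2 = (1/3)*19.58*0.91^2 = 5.4047

5.4047 kg*m^2


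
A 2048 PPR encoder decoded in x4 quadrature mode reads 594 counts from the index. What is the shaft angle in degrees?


angle = counts * 360 / (PPR*4) = 594 * 360 / 8192 = 26.1035

26.1035 degrees


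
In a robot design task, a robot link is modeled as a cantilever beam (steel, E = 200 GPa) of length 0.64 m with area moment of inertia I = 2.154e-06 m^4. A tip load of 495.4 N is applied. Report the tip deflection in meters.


delta = F*L^3/(3*E*I) = 495.4*0.64^3/(3*2.000e+11*2.154e-06)
      = 129.8661376/1292400 = 1.0048e-04

1.0048e-04 m


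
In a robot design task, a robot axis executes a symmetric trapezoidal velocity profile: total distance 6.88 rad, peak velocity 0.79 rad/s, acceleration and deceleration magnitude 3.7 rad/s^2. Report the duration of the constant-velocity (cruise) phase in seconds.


t_acc = v/a = 0.213514 s, d_acc = v^2/(2a) = 0.084338 rad each
d_cruise = 6.88 - 2*0.084338 = 6.711324 rad
t_cruise = d_cruise/v = 6.711324/0.79 = 8.4953

8.4953 s


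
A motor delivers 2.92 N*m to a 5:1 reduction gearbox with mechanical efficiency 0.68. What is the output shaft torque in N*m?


tau_out = tau_in * N * eta = 2.92 * 5 * 0.68 = 9.9280

9.9280 N*m


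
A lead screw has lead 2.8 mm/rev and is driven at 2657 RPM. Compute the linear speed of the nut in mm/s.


v = lead * (RPM/60) = 2.8*2657/60 = 123.9933

123.9933 mm/s


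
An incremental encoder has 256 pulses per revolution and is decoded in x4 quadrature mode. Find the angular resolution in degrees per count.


resolution = 360 / (PPR * 4) = 360 / 1024 = 0.3516

0.3516 degrees


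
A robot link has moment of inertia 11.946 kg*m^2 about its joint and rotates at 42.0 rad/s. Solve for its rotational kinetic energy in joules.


KE = (1/2)*I*omega^2 = 0.5*11.946*42.0^2 = 10536.3720

10536.3720 J


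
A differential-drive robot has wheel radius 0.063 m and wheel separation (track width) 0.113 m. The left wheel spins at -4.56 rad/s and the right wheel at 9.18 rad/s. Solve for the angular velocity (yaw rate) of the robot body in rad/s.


omega = r*(wR - wL)/L = 0.063*(9.18 - (-4.56))/0.113 = 7.6604

7.6604 rad/s


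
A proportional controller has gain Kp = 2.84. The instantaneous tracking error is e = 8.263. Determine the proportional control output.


u_P = Kp * e = 2.84 * 8.263 = 23.4669

23.4669


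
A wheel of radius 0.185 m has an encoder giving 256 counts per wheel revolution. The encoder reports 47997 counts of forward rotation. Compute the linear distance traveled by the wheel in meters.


revs = 47997/256 = 187.488281
d = revs * 2*pi*r = 187.488281 * 2*pi*0.185 = 217.9344

217.9344 m


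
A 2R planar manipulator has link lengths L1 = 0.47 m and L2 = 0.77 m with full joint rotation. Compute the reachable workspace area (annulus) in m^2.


r_max = L1 + L2 = 1.2400, r_min = |L1 - L2| = 0.3000
A = pi*(r_max^2 - r_min^2) = pi*(1.5376 - 0.0900) = 4.5478

4.5478 m^2


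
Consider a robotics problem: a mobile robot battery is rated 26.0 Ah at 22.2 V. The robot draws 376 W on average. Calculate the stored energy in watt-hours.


E = capacity * V = 26.0*22.2 = 577.2000

577.2000 Wh


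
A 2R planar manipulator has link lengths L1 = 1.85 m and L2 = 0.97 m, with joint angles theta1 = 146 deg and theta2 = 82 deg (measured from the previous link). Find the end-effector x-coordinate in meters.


x = L1*cos(th1) + L2*cos(th1+th2) = 1.85*cos(146 deg) + 0.97*cos(228 deg) = -2.1828

-2.1828 m


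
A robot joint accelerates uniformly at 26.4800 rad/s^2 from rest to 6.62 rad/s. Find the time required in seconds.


t = delta_omega / alpha = 6.62 / 26.4800 = 0.2500

0.2500 s


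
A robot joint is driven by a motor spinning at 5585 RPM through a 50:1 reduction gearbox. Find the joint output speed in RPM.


omega_joint = omega_motor / N = 5585 / 50 = 111.7000

111.7000 RPM


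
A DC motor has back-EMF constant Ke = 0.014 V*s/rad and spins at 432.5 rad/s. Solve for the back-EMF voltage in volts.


V_emf = Ke * omega = 0.014*432.5 = 6.0550

6.0550 V


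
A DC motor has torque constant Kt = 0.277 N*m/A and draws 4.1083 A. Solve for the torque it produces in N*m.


tau = Kt * I = 0.277*4.1083 = 1.1380

1.1380 N*m


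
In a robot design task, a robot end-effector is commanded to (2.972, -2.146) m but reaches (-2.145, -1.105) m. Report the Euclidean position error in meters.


dx = -2.145 - (2.972) = -5.1170, dy = -1.105 - (-2.146) = 1.0410
err = sqrt(26.183689 + 1.083681) = 5.2218

5.2218 m


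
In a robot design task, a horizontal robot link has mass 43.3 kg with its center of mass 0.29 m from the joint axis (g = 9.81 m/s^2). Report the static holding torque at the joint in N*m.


tau = m*g*L = 43.3 * 9.81 * 0.29 = 123.1842

123.1842 N*m


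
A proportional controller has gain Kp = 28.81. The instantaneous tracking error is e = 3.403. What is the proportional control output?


u_P = Kp * e = 28.81 * 3.403 = 98.0404

98.0404


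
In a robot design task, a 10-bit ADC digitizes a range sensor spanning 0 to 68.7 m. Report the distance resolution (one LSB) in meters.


res = range / 2^n = 68.7/2^10 = 68.7/1024 = 0.0671

0.0671 m


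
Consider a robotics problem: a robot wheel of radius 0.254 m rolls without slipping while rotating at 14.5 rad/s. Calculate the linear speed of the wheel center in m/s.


v = omega * r = 14.5 * 0.254 = 3.6830

3.6830 m/s


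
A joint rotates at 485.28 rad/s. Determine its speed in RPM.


RPM = 485.28 * 60/(2*pi) = 4634.0826

4634.0826 RPM


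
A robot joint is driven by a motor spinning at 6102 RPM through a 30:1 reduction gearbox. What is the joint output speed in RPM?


omega_joint = omega_motor / N = 6102 / 30 = 203.4000

203.4000 RPM


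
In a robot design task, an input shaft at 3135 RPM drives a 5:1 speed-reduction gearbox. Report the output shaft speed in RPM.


omega_out = omega_in / N = 3135 / 5 = 627.0000

627.0000 RPM


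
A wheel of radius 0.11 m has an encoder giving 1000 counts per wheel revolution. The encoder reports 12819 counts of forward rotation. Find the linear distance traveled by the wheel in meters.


revs = 12819/1000 = 12.819000
d = revs * 2*pi*r = 12.819000 * 2*pi*0.11 = 8.8599

8.8599 m


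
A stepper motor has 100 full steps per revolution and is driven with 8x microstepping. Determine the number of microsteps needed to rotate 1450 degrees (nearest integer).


step_size = 360/(100*8) = 360/800 = 0.450000 deg
n = 1450/(360/800) = 1450*800/360 = 3222.2222 -> 3222

3222 steps


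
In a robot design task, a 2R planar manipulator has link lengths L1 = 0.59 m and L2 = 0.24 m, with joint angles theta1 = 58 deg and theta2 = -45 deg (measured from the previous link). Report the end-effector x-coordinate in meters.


x = L1*cos(th1) + L2*cos(th1+th2) = 0.59*cos(58 deg) + 0.24*cos(13 deg) = 0.5465

0.5465 m


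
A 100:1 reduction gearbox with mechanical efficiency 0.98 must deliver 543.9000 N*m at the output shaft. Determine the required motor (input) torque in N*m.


tau_in = tau_out / (N * eta) = 543.9000 / (100 * 0.98) = 5.5500

5.5500 N*m


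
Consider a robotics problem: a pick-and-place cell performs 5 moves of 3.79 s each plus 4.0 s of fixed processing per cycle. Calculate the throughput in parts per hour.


T_cycle = 5*3.79 + 4.0 = 22.9500 s
rate = 3600/T = 156.8627

156.8627 parts/hour


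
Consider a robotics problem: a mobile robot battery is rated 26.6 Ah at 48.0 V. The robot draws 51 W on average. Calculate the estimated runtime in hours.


E = 26.6*48.0 = 1276.8000 Wh
t = E/P = 1276.8000/51 = 25.0353

25.0353 hours


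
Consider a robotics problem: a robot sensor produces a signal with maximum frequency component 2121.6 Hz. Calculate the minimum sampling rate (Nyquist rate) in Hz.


f_s,min = 2*f_max = 2*2121.6 = 4243.2000

4243.2000 Hz


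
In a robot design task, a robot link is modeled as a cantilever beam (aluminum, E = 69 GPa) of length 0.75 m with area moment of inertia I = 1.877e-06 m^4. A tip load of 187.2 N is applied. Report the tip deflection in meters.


delta = F*L^3/(3*E*I) = 187.2*0.75^3/(3*6.900e+10*1.877e-06)
      = 78.975/388539 = 2.0326e-04

2.0326e-04 m


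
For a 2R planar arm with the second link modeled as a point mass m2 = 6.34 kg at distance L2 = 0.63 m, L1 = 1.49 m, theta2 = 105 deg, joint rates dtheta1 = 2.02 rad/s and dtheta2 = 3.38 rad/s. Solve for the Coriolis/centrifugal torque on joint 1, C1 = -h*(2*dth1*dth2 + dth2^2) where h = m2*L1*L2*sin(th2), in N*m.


h = m2*L1*L2*sin(th2) = 6.34*1.49*0.63*sin(105 deg) = 5.748570
C1 = -h*(2*2.02*3.38 + 3.38^2) = -5.748570*25.0796 = -144.1718

-144.1718 N*m


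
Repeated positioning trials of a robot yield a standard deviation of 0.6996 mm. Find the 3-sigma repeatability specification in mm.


repeatability = 3*sigma = 3*0.6996 = 2.0988

2.0988 mm


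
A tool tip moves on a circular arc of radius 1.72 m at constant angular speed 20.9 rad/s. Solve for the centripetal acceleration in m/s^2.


a_c = omega^2 * r = 20.9^2 * 1.72 = 751.3132

751.3132 m/s^2


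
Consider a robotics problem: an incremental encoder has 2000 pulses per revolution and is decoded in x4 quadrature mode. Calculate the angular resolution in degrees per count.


resolution = 360 / (PPR * 4) = 360 / 8000 = 0.0450

0.0450 degrees


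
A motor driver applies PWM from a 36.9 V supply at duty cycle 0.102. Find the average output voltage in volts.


V_avg = V_supply * D = 36.9*0.102 = 3.7638

3.7638 V


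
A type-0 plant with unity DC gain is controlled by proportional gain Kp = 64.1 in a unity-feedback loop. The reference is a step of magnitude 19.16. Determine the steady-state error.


e_ss = R/(1 + Kp) = 19.16/(1 + 64.1) = 19.16/65.1000 = 0.2943

0.2943


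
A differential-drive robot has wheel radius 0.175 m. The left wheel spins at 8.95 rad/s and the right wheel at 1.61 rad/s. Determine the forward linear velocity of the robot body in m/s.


v = r*(wR + wL)/2 = 0.175*(1.61 + 8.95)/2 = 0.9240

0.9240 m/s


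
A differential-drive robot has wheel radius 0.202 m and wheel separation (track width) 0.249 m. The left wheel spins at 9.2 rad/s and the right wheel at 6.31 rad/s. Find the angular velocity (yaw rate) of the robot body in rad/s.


omega = r*(wR - wL)/L = 0.202*(6.31 - (9.2))/0.249 = -2.3445

-2.3445 rad/s


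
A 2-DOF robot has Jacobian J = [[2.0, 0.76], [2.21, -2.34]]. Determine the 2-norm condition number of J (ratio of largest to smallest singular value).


JJ^T eigenvalues: trace(JJ^T) = 14.9373, det(JJ^T) = det(J)^2 = 40.44451216
s_max^2 = (14.9373 + sqrt(61.34488265))/2 = 11.38479870
s_min^2 = (14.9373 - sqrt(61.34488265))/2 = 3.55250130
kappa = s_max/s_min = sqrt(11.38479870/3.55250130) = 1.7902

1.7902


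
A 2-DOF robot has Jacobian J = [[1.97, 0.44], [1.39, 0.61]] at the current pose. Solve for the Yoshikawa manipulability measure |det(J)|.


det(J) = 1.97*0.61 - (0.44)*(1.39) = 0.5901
|det(J)| = 0.5901

0.5901


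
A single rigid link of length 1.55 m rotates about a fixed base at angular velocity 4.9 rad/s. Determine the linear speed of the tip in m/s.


v = L*omega = 1.55 * 4.9 = 7.5950

7.5950 m/s


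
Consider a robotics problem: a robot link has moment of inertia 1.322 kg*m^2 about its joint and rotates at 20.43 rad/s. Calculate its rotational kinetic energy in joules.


KE = (1/2)*I*omega^2 = 0.5*1.322*20.43^2 = 275.8914

275.8914 J


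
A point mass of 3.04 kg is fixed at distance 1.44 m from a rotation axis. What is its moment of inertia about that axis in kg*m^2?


I = m*r^2 = 3.04*1.44^2 = 6.3037

6.3037 kg*m^2


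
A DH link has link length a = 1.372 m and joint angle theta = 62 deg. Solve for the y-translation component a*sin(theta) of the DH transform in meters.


a*sin(theta) = 1.372*sin(62 deg) = 1.2114

1.2114 m


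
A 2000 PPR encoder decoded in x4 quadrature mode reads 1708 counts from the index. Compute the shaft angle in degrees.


angle = counts * 360 / (PPR*4) = 1708 * 360 / 8000 = 76.8600

76.8600 degrees


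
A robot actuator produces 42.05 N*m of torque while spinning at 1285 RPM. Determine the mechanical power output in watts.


omega = 1285 * 2*pi/60 = 134.564885 rad/s
P = tau * omega = 42.05 * 134.564885 = 5658.4534

5658.4534 W


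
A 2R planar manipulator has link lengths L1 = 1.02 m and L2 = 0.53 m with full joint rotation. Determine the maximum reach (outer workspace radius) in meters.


r_max = L1 + L2 = 1.02 + 0.53 = 1.5500

1.5500 m


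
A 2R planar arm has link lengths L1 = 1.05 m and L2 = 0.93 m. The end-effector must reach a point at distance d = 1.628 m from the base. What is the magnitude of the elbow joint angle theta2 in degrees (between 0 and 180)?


cos(th2) = (d^2 - L1^2 - L2^2)/(2*L1*L2) = (1.628^2 - 1.05^2 - 0.93^2)/(2*1.05*0.93) = 0.34971019
th2 = acos(0.34971019) = 69.5304 deg

69.5304 degrees


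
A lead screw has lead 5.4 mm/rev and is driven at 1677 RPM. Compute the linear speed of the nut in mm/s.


v = lead * (RPM/60) = 5.4*1677/60 = 150.9300

150.9300 mm/s


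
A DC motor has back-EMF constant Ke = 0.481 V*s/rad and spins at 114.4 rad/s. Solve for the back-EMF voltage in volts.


V_emf = Ke * omega = 0.481*114.4 = 55.0264

55.0264 V


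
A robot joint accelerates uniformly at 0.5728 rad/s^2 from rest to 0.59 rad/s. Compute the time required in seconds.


t = delta_omega / alpha = 0.59 / 0.5728 = 1.0300

1.0300 s


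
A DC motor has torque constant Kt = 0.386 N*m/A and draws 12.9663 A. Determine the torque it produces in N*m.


tau = Kt * I = 0.386*12.9663 = 5.0050

5.0050 N*m


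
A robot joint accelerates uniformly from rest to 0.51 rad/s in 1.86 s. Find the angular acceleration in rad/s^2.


alpha = delta_omega / t = 0.51 / 1.86 = 0.2742

0.2742 rad/s^2


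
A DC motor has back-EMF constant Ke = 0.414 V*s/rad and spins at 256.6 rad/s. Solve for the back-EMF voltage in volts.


V_emf = Ke * omega = 0.414*256.6 = 106.2324

106.2324 V


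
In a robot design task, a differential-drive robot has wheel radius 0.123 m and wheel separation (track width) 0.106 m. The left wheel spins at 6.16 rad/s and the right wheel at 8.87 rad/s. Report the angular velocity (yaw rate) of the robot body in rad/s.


omega = r*(wR - wL)/L = 0.123*(8.87 - (6.16))/0.106 = 3.1446

3.1446 rad/s


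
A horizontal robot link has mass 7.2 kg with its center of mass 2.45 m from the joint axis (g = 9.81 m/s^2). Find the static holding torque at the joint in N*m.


tau = m*g*L = 7.2 * 9.81 * 2.45 = 173.0484

173.0484 N*m


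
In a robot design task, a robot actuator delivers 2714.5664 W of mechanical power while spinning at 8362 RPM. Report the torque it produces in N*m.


omega = 8362 * 2*pi/60 = 875.666592 rad/s
tau = P / omega = 2714.5664 / 875.666592 = 3.1000

3.1000 N*m


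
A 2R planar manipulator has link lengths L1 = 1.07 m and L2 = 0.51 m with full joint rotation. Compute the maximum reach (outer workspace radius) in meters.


r_max = L1 + L2 = 1.07 + 0.51 = 1.5800

1.5800 m


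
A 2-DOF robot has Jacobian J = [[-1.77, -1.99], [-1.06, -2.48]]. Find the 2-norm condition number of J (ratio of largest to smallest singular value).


JJ^T eigenvalues: trace(JJ^T) = 14.3670, det(JJ^T) = det(J)^2 = 5.19931204
s_max^2 = (14.3670 + sqrt(185.61344084))/2 = 13.99550119
s_min^2 = (14.3670 - sqrt(185.61344084))/2 = 0.37149881
kappa = s_max/s_min = sqrt(13.99550119/0.37149881) = 6.1378

6.1378


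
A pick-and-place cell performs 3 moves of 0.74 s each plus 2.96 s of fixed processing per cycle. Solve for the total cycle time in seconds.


T = 3*0.74 + 2.96 = 5.1800

5.1800 s


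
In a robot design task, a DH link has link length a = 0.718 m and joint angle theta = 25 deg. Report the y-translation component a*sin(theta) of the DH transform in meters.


a*sin(theta) = 0.718*sin(25 deg) = 0.3034

0.3034 m


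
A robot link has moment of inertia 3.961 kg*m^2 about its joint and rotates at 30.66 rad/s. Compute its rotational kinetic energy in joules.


KE = (1/2)*I*omega^2 = 0.5*3.961*30.66^2 = 1861.7405

1861.7405 J


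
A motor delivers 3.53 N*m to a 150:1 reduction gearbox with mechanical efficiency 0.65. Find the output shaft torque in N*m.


tau_out = tau_in * N * eta = 3.53 * 150 * 0.65 = 344.1750

344.1750 N*m


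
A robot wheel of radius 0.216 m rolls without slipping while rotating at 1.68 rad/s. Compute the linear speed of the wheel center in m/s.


v = omega * r = 1.68 * 0.216 = 0.3629

0.3629 m/s


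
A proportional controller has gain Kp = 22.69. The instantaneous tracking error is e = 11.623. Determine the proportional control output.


u_P = Kp * e = 22.69 * 11.623 = 263.7259

263.7259


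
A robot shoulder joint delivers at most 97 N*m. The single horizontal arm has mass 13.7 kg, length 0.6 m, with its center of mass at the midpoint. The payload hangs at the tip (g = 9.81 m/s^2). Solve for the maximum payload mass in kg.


tau_arm = m_arm*g*(L/2) = 13.7*9.81*0.6/2 = 40.3191 N*m
tau_payload = tau_max - tau_arm = 97 - 40.3191 = 56.6809
m_payload = tau_payload / (g*L) = 56.6809 / (9.81*0.6) = 9.6298

9.6298 kg


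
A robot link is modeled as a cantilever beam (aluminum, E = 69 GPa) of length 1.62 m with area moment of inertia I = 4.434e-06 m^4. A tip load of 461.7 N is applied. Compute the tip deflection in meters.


delta = F*L^3/(3*E*I) = 461.7*1.62^3/(3*6.900e+10*4.434e-06)
      = 1962.9304776/917838 = 0.0021

0.0021 m


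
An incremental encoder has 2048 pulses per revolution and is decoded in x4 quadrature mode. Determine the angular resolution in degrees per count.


resolution = 360 / (PPR * 4) = 360 / 8192 = 0.0439

0.0439 degrees


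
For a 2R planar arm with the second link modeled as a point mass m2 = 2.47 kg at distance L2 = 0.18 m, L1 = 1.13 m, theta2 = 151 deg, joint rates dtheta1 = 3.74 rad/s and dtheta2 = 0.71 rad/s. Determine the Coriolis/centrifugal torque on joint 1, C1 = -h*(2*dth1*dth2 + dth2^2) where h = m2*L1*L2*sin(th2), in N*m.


h = m2*L1*L2*sin(th2) = 2.47*1.13*0.18*sin(151 deg) = 0.243567
C1 = -h*(2*3.74*0.71 + 0.71^2) = -0.243567*5.8149 = -1.4163

-1.4163 N*m


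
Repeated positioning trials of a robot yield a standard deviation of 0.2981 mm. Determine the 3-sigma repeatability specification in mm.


repeatability = 3*sigma = 3*0.2981 = 0.8943

0.8943 mm


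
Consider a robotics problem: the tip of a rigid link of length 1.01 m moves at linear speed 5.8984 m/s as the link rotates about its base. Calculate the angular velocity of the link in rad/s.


omega = v / L = 5.8984 / 1.01 = 5.8400

5.8400 rad/s


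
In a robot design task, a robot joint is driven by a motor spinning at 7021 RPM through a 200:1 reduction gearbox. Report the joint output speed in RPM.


omega_joint = omega_motor / N = 7021 / 200 = 35.1050

35.1050 RPM


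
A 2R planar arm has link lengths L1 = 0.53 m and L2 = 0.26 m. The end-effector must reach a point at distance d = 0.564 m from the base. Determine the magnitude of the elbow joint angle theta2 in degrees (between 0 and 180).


cos(th2) = (d^2 - L1^2 - L2^2)/(2*L1*L2) = (0.564^2 - 0.53^2 - 0.26^2)/(2*0.53*0.26) = -0.11031930
th2 = acos(-0.11031930) = 96.3337 deg

96.3337 degrees


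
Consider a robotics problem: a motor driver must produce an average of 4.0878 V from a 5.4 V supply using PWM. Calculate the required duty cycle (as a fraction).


D = V_avg/V_supply = 4.0878/5.4 = 0.7570

0.7570


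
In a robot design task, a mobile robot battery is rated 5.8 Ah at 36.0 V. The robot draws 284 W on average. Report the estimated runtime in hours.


E = 5.8*36.0 = 208.8000 Wh
t = E/P = 208.8000/284 = 0.7352

0.7352 hours


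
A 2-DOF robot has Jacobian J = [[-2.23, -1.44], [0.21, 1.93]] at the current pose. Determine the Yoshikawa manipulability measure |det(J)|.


det(J) = -2.23*1.93 - (-1.44)*(0.21) = -4.0015
|det(J)| = 4.0015

4.0015


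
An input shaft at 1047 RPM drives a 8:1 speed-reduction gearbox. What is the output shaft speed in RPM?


omega_out = omega_in / N = 1047 / 8 = 130.8750

130.8750 RPM


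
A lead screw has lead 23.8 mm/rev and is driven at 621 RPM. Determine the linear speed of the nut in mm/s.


v = lead * (RPM/60) = 23.8*621/60 = 246.3300

246.3300 mm/s


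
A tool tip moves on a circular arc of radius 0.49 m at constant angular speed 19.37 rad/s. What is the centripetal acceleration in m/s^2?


a_c = omega^2 * r = 19.37^2 * 0.49 = 183.8465

183.8465 m/s^2


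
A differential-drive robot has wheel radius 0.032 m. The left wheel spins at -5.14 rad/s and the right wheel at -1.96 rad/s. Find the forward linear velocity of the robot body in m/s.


v = r*(wR + wL)/2 = 0.032*(-1.96 + -5.14)/2 = -0.1136

-0.1136 m/s


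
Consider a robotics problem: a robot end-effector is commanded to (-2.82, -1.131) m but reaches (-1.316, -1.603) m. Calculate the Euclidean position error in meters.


dx = -1.316 - (-2.82) = 1.5040, dy = -1.603 - (-1.131) = -0.4720
err = sqrt(2.262016 + 0.222784) = 1.5763

1.5763 m


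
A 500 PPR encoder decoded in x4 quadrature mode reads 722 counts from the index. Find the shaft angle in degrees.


angle = counts * 360 / (PPR*4) = 722 * 360 / 2000 = 129.9600

129.9600 degrees


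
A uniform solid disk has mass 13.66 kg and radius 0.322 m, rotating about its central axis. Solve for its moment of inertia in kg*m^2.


I = (1/2)*m*R^2 = 0.5*13.66*0.322^2 = 0.7082

0.7082 kg*m^2


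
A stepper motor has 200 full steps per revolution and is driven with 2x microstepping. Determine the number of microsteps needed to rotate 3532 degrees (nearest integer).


step_size = 360/(200*2) = 360/400 = 0.900000 deg
n = 3532/(360/400) = 3532*400/360 = 3924.4444 -> 3924

3924 steps


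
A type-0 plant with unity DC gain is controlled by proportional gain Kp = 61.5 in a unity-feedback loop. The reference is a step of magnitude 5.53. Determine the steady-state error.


e_ss = R/(1 + Kp) = 5.53/(1 + 61.5) = 5.53/62.5000 = 0.0885

0.0885


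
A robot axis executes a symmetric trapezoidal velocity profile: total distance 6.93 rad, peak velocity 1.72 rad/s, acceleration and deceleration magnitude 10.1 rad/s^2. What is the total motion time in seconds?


t_acc = v/a = 1.72/10.1 = 0.170297 s
d_acc = v^2/(2a) = 0.146455 rad (each ramp)
d_cruise = 6.93 - 2*0.146455 = 6.637090 rad
t_cruise = 6.637090/1.72 = 3.858773 s
t_total = 2*0.170297 + 3.858773 = 4.1994

4.1994 s


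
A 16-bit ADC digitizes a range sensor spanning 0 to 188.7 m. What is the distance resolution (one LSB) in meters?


res = range / 2^n = 188.7/2^16 = 188.7/65536 = 0.0029

0.0029 m


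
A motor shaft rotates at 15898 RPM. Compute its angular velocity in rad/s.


omega = 15898 * 2*pi/60 = 1664.8347

1664.8347 rad/s


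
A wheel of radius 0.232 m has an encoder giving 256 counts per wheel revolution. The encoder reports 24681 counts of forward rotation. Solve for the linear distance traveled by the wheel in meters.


revs = 24681/256 = 96.410156
d = revs * 2*pi*r = 96.410156 * 2*pi*0.232 = 140.5370

140.5370 m


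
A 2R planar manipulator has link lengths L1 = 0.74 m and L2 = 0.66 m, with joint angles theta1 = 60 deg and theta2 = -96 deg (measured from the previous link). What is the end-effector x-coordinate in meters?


x = L1*cos(th1) + L2*cos(th1+th2) = 0.74*cos(60 deg) + 0.66*cos(-36 deg) = 0.9040

0.9040 m


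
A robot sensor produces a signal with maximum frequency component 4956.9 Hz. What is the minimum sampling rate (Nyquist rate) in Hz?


f_s,min = 2*f_max = 2*4956.9 = 9913.8000

9913.8000 Hz


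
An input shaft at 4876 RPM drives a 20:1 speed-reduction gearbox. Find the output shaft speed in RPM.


omega_out = omega_in / N = 4876 / 20 = 243.8000

243.8000 RPM


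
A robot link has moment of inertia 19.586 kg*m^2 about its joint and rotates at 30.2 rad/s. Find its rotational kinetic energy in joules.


KE = (1/2)*I*omega^2 = 0.5*19.586*30.2^2 = 8931.6077

8931.6077 J


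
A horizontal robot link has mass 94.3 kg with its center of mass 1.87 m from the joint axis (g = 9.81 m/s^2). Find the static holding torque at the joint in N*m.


tau = m*g*L = 94.3 * 9.81 * 1.87 = 1729.9052

1729.9052 N*m


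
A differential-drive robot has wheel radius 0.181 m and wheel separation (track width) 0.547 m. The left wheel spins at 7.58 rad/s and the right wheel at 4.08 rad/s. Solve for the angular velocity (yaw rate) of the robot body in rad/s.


omega = r*(wR - wL)/L = 0.181*(4.08 - (7.58))/0.547 = -1.1581

-1.1581 rad/s


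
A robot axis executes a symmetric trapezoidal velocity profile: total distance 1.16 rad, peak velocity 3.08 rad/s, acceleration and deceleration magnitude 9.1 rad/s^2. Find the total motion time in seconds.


t_acc = v/a = 3.08/9.1 = 0.338462 s
d_acc = v^2/(2a) = 0.521231 rad (each ramp)
d_cruise = 1.16 - 2*0.521231 = 0.117538 rad
t_cruise = 0.117538/3.08 = 0.038162 s
t_total = 2*0.338462 + 0.038162 = 0.7151

0.7151 s


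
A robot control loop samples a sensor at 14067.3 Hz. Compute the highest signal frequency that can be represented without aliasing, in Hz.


f_max = f_s/2 = 14067.3/2 = 7033.6500

7033.6500 Hz


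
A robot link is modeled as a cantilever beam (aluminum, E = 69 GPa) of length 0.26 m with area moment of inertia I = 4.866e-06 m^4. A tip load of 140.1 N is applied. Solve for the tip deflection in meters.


delta = F*L^3/(3*E*I) = 140.1*0.26^3/(3*6.900e+10*4.866e-06)
      = 2.4623976/1007262 = 2.4446e-06

2.4446e-06 m


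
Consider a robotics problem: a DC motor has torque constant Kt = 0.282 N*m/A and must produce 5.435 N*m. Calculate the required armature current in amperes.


I = tau / Kt = 5.435/0.282 = 19.2730

19.2730 A


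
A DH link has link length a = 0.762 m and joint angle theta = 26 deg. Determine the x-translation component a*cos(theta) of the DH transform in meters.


a*cos(theta) = 0.762*cos(26 deg) = 0.6849

0.6849 m


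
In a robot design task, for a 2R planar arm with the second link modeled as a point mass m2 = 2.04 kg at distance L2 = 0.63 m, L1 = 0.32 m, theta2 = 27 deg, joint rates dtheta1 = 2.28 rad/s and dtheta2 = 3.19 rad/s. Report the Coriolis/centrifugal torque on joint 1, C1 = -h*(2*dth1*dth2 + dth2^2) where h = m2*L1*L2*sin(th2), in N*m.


h = m2*L1*L2*sin(th2) = 2.04*0.32*0.63*sin(27 deg) = 0.186710
C1 = -h*(2*2.28*3.19 + 3.19^2) = -0.186710*24.7225 = -4.6159

-4.6159 N*m


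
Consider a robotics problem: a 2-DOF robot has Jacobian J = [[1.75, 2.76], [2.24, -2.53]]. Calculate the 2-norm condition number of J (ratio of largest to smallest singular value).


JJ^T eigenvalues: trace(JJ^T) = 22.0986, det(JJ^T) = det(J)^2 = 112.56997801
s_max^2 = (22.0986 + sqrt(38.06820992))/2 = 14.13427204
s_min^2 = (22.0986 - sqrt(38.06820992))/2 = 7.96432796
kappa = s_max/s_min = sqrt(14.13427204/7.96432796) = 1.3322

1.3322


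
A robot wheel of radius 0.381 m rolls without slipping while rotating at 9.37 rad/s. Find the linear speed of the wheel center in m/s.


v = omega * r = 9.37 * 0.381 = 3.5700

3.5700 m/s


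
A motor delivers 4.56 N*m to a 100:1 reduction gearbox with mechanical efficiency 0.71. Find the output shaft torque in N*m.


tau_out = tau_in * N * eta = 4.56 * 100 * 0.71 = 323.7600

323.7600 N*m


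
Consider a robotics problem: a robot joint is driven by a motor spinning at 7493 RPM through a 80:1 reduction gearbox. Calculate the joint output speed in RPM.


omega_joint = omega_motor / N = 7493 / 80 = 93.6625

93.6625 RPM


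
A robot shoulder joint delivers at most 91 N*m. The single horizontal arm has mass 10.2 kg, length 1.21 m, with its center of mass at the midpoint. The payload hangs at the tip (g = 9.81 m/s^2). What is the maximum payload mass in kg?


tau_arm = m_arm*g*(L/2) = 10.2*9.81*1.21/2 = 60.5375 N*m
tau_payload = tau_max - tau_arm = 91 - 60.5375 = 30.4625
m_payload = tau_payload / (g*L) = 30.4625 / (9.81*1.21) = 2.5663

2.5663 kg


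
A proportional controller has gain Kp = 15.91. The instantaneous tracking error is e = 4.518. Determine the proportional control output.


u_P = Kp * e = 15.91 * 4.518 = 71.8814

71.8814


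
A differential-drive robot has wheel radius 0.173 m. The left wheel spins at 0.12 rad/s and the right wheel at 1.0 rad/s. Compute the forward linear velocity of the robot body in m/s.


v = r*(wR + wL)/2 = 0.173*(1.0 + 0.12)/2 = 0.0969

0.0969 m/s


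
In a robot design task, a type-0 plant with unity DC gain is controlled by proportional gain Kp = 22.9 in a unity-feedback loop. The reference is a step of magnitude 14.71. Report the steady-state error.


e_ss = R/(1 + Kp) = 14.71/(1 + 22.9) = 14.71/23.9000 = 0.6155

0.6155


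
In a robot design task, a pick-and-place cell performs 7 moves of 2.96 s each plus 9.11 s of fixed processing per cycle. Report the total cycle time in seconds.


T = 7*2.96 + 9.11 = 29.8300

29.8300 s


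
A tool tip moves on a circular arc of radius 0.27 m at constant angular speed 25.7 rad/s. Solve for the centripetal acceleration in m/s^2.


a_c = omega^2 * r = 25.7^2 * 0.27 = 178.3323

178.3323 m/s^2


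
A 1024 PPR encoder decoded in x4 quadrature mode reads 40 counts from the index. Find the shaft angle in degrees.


angle = counts * 360 / (PPR*4) = 40 * 360 / 4096 = 3.5156

3.5156 degrees


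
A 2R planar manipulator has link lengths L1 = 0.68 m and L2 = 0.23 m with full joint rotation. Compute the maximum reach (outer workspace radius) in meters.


r_max = L1 + L2 = 0.68 + 0.23 = 0.9100

0.9100 m


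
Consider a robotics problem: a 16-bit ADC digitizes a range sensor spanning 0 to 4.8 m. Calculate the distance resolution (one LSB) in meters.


res = range / 2^n = 4.8/2^16 = 4.8/65536 = 7.3242e-05

7.3242e-05 m


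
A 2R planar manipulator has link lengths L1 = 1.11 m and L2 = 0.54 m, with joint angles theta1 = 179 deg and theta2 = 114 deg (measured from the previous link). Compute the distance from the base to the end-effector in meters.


x = L1*cos(th1) + L2*cos(th1+th2) = -0.898836
y = L1*sin(th1) + L2*sin(th1+th2) = -0.477700
d = sqrt(x^2 + y^2) = sqrt(0.807906 + 0.228197) = 1.0179

1.0179 m


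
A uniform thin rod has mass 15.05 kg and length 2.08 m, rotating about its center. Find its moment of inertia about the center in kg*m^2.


I = (1/12)*m*L^2 = (1/12)*15.05*2.08^2 = 5.4260

5.4260 kg*m^2


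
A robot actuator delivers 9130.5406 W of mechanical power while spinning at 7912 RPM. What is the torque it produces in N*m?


omega = 7912 * 2*pi/60 = 828.542703 rad/s
tau = P / omega = 9130.5406 / 828.542703 = 11.0200

11.0200 N*m


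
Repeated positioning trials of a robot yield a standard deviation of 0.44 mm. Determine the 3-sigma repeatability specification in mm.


repeatability = 3*sigma = 3*0.44 = 1.3200

1.3200 mm


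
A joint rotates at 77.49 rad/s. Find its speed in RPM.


RPM = 77.49 * 60/(2*pi) = 739.9750

739.9750 RPM


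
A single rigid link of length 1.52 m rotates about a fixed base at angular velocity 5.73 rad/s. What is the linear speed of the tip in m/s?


v = L*omega = 1.52 * 5.73 = 8.7096

8.7096 m/s


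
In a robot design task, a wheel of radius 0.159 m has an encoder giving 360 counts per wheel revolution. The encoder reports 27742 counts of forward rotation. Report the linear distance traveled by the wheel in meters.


revs = 27742/360 = 77.061111
d = revs * 2*pi*r = 77.061111 * 2*pi*0.159 = 76.9861

76.9861 m


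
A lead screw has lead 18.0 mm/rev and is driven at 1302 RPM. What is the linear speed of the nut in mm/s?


v = lead * (RPM/60) = 18.0*1302/60 = 390.6000

390.6000 mm/s
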